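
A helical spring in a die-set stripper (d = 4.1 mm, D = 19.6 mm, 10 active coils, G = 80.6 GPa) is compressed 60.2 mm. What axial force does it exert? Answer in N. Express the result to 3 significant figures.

k = Gd⁴/(8D³N_a) = (80.6×10³)(4.1⁴)/(8·19.6³·10) = 37.81 N/mm
F = k·δ = 37.81 × 60.2 = 2276.2 N

2280 N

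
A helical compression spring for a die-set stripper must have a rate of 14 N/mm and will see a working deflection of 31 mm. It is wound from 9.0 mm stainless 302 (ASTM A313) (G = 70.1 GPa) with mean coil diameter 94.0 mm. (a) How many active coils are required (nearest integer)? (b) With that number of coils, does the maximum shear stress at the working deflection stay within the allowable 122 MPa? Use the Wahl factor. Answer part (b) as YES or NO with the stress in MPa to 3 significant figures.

N_a = Gd⁴/(8D³k) = (70.1×10³)(9.0⁴)/(8·94.0³·14) = 4.944 → N_a = 5
Actual rate k = Gd⁴/(8D³·5) = 13.843 N/mm
Working load F = kδ = 13.843·31 = 429.15 N
C = 94.0/9.0 = 10.4444; K_W = (4C−1)/(4C−4)+0.615/C = 1.1383
τ_max = K_W·8FD/(πd³) = 1.1383·140.91 = 160.4 MPa
τ_max > 122 MPa → exceeds allowable

(a) 5 coils; (b) NO, τ_max = 160 MPa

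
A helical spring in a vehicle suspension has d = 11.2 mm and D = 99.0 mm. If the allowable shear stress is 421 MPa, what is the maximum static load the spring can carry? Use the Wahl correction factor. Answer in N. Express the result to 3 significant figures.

C = D/d = 99.0/11.2 = 8.8393
K_W = (4C−1)/(4C−4) + 0.615/C = 34.357/31.357 + 0.0696 = 1.1652
τ_max = K·8FD/(πd³) → F_max = τ_allow·πd³/(8DK)
F_max = 421·π·11.2³/(8·99.0·1.1652) = 1.8582e+06/922.88 = 2013.5 N

2010 N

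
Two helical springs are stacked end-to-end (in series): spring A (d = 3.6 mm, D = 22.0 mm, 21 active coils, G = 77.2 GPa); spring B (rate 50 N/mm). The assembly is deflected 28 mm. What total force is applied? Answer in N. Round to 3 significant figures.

k_A = Gd⁴/(8D³N_a) = (77.2×10³)(3.6⁴)/(8·22.0³·21) = 7.2485 N/mm
Series: 1/k_eq = 1/7.2485 + 1/50 = 0.15796; k_eq = 6.3308 N/mm
F = k_eq·δ = 6.3308·28 = 177.26 N

177 N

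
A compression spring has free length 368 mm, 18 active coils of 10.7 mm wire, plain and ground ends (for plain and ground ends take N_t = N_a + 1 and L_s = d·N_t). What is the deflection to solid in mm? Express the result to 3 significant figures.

N_t = 19; L_s = 10.7·19 = 203.3 mm
δ_solid = L₀ − L_s = 368 − 203.3 = 164.7 mm

165 mm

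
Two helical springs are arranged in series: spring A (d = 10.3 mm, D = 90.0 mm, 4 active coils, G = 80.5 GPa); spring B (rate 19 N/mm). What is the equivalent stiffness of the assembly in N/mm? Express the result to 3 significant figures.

k_A = Gd⁴/(8D³N_a) = (80.5×10³)(10.3⁴)/(8·90.0³·4) = 38.839 N/mm
Series: 1/k_eq = 1/38.839 + 1/19 = 0.078379; k_eq = 12.759 N/mm

12.8 N/mm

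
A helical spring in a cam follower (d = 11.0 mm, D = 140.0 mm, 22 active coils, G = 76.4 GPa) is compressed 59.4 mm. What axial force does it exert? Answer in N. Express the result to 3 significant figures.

k = Gd⁴/(8D³N_a) = (76.4×10³)(11.0⁴)/(8·140.0³·22) = 2.3162 N/mm
F = k·δ = 2.3162 × 59.4 = 137.58 N

138 N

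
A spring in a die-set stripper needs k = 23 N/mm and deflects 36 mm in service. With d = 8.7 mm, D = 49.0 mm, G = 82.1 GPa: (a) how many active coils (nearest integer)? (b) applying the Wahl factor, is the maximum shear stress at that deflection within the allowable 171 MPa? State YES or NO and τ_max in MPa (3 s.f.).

(a) 22 coils; (b) NO, τ_max = 197 MPa

N_a = Gd⁴/(8D³k) = (82.1×10³)(8.7⁴)/(8·49.0³·23) = 21.73 → N_a = 22
Actual rate k = Gd⁴/(8D³·22) = 22.715 N/mm
Working load F = kδ = 22.715·36 = 817.75 N
C = 49.0/8.7 = 5.6322; K_W = (4C−1)/(4C−4)+0.615/C = 1.2711
τ_max = K_W·8FD/(πd³) = 1.2711·154.95 = 196.96 MPa
τ_max > 171 MPa → exceeds allowable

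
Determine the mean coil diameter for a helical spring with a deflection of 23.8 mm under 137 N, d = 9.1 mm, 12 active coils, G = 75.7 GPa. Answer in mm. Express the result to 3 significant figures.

97.9 mm

Required rate k = F/δ = 137/23.8 = 5.7563 N/mm
D = (Gd⁴/(8N_a·k))^(1/3) = (75.7×10³·9.1⁴/(8·12·5.7563))^(1/3)
  = (939391)^(1/3) = 97.9375 mm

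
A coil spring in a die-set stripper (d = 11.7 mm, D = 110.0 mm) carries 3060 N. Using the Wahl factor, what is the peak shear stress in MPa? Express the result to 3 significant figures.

Spring index C = D/d = 110.0/11.7 = 9.4017
K_W = (4C−1)/(4C−4) + 0.615/C = 36.607/33.607 + 0.0654 = 1.1547
τ₀ = 8FD/(πd³) = 8·3060·110.0/(π·11.7³) = 2.6928e+06/5031.6 = 535.18 MPa
τ_max = K·τ₀ = 1.1547 × 535.18 = 617.96 MPa

618 MPa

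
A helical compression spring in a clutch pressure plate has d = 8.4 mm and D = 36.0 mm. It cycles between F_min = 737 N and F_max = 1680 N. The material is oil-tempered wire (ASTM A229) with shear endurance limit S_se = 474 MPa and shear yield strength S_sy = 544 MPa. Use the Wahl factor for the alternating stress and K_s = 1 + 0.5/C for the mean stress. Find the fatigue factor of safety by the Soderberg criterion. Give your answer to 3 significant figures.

C = D/d = 36.0/8.4 = 4.2857; K_W = (4C−1)/(4C−4)+0.615/C = 1.3718; K_s = 1+0.5/C = 1.1167
F_a = (F_max−F_min)/2 = 471.5 N; F_m = (F_max+F_min)/2 = 1208.5 N
τ_a = K_W·8F_aD/(πd³) = 1.3718 × 72.927 = 100.04 MPa
τ_m = K_s·8F_mD/(πd³) = 1.1167 × 186.92 = 208.73 MPa
Soderberg: 1/n_f = τ_a/S_se + τ_m/S_sy = 100.04/474 + 208.73/544 = 0.21105 + 0.38369 = 0.59474
n_f = 1/0.59474 = 1.681

1.68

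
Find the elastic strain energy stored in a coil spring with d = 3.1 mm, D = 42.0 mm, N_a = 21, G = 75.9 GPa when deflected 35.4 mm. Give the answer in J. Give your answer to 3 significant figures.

0.353 J

k = Gd⁴/(8D³N_a) = (75.9×10³)(3.1⁴)/(8·42.0³·21) = 0.56316 N/mm
U = ½kδ² = 0.5 × 0.56316 × 35.4² = 352.86 N·mm = 0.35286 J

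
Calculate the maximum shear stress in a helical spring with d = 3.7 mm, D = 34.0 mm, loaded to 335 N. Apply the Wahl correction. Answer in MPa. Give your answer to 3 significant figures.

Spring index C = D/d = 34.0/3.7 = 9.1892
K_W = (4C−1)/(4C−4) + 0.615/C = 35.757/32.757 + 0.0669 = 1.1585
τ₀ = 8FD/(πd³) = 8·335·34.0/(π·3.7³) = 91120/159.13 = 572.61 MPa
τ_max = K·τ₀ = 1.1585 × 572.61 = 663.37 MPa

663 MPa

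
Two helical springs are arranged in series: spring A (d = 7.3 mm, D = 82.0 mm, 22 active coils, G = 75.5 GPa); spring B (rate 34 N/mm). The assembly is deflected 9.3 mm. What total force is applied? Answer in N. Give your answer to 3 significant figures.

k_A = Gd⁴/(8D³N_a) = (75.5×10³)(7.3⁴)/(8·82.0³·22) = 2.2094 N/mm
Series: 1/k_eq = 1/2.2094 + 1/34 = 0.48201; k_eq = 2.0746 N/mm
F = k_eq·δ = 2.0746·9.3 = 19.294 N

19.3 N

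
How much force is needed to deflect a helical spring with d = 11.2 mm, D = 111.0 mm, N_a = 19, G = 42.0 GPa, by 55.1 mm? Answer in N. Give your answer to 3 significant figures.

175 N

k = Gd⁴/(8D³N_a) = (42.0×10³)(11.2⁴)/(8·111.0³·19) = 3.1791 N/mm
F = k·δ = 3.1791 × 55.1 = 175.17 N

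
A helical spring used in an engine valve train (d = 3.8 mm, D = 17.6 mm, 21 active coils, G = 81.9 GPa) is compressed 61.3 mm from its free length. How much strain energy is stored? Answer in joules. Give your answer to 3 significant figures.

k = Gd⁴/(8D³N_a) = (81.9×10³)(3.8⁴)/(8·17.6³·21) = 18.645 N/mm
U = ½kδ² = 0.5 × 18.645 × 61.3² = 35032 N·mm = 35.032 J

35.0 J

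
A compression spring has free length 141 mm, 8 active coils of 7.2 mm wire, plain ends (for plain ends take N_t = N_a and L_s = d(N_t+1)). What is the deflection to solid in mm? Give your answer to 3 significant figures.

76.2 mm

N_t = 8; L_s = 7.2·9 = 64.8 mm
δ_solid = L₀ − L_s = 141 − 64.8 = 76.2 mm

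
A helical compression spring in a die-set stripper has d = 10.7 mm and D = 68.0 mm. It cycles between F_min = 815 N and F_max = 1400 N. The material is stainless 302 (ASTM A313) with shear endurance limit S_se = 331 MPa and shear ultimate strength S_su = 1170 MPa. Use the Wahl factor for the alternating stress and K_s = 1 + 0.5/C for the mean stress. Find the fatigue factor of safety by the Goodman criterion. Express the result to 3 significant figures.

3.35

C = D/d = 68.0/10.7 = 6.3551; K_W = (4C−1)/(4C−4)+0.615/C = 1.2368; K_s = 1+0.5/C = 1.0787
F_a = (F_max−F_min)/2 = 292.5 N; F_m = (F_max+F_min)/2 = 1107.5 N
τ_a = K_W·8F_aD/(πd³) = 1.2368 × 41.345 = 51.137 MPa
τ_m = K_s·8F_mD/(πd³) = 1.0787 × 156.55 = 168.86 MPa
Goodman: 1/n_f = τ_a/S_se + τ_m/S_su = 51.137/331 + 168.86/1170 = 0.15449 + 0.14433 = 0.29882
n_f = 1/0.29882 = 3.347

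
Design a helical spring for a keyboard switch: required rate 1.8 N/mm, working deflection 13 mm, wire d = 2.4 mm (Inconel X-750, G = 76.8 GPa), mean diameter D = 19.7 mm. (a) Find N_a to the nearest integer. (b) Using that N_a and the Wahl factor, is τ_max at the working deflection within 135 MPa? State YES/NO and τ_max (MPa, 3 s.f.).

(a) 23 coils; (b) YES, τ_max = 101 MPa

N_a = Gd⁴/(8D³k) = (76.8×10³)(2.4⁴)/(8·19.7³·1.8) = 23.14 → N_a = 23
Actual rate k = Gd⁴/(8D³·23) = 1.8113 N/mm
Working load F = kδ = 1.8113·13 = 23.547 N
C = 19.7/2.4 = 8.2083; K_W = (4C−1)/(4C−4)+0.615/C = 1.1790
τ_max = K_W·8FD/(πd³) = 1.1790·85.449 = 100.74 MPa
τ_max ≤ 135 MPa → acceptable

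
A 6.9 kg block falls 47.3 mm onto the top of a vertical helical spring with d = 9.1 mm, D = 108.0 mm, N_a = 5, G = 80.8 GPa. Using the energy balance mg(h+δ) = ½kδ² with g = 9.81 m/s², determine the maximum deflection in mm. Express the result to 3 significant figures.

k = Gd⁴/(8D³N_a) = (80.8×10³)(9.1⁴)/(8·108.0³·5) = 10.996 N/mm
W = mg = 6.9 × 9.81 = 67.689 N
½kδ² − Wδ − Wh = 0 → δ = (W + √(W² + 2kWh))/k
δ = (67.689 + √(4581.8 + 70413.3))/10.996 = (67.689 + 273.85)/10.996 = 31.06 mm

31.1 mm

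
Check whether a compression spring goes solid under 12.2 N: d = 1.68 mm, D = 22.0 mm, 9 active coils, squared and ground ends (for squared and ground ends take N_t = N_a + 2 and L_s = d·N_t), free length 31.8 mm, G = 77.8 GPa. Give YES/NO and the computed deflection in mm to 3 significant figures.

k = Gd⁴/(8D³N_a) = (77.8×10³)(1.68⁴)/(8·22.0³·9) = 0.80838 N/mm
N_t = 11; L_s = 1.68·11 = 18.48 mm; δ_solid = L₀ − L_s = 31.8 − 18.48 = 13.32 mm
δ = F/k = 12.2/0.80838 = 15.092 mm
δ ≥ δ_solid → spring goes solid

YES, δ = 15.1 mm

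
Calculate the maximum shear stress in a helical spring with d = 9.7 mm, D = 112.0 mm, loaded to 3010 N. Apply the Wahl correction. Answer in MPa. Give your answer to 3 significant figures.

Spring index C = D/d = 112.0/9.7 = 11.5464
K_W = (4C−1)/(4C−4) + 0.615/C = 45.186/42.186 + 0.0533 = 1.1244
τ₀ = 8FD/(πd³) = 8·3010·112.0/(π·9.7³) = 2.69696e+06/2867.2 = 940.61 MPa
τ_max = K·τ₀ = 1.1244 × 940.61 = 1057.6 MPa

1060 MPa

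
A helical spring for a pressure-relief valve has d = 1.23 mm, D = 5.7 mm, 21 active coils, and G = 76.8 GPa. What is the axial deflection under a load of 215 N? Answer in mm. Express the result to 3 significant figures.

38.1 mm

k = Gd⁴/(8D³N_a) = (76.8×10³)(1.23⁴)/(8·5.7³·21) = 5.65 N/mm
δ = F/k = 215 / 5.65 = 38.053 mm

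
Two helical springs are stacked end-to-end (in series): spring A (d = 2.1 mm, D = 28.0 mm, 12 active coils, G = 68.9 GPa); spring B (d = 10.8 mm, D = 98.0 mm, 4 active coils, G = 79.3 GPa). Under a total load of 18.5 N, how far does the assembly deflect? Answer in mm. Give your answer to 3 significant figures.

29.6 mm

k_A = Gd⁴/(8D³N_a) = (68.9×10³)(2.1⁴)/(8·28.0³·12) = 0.63584 N/mm
k_B = Gd⁴/(8D³N_a) = (79.3×10³)(10.8⁴)/(8·98.0³·4) = 35.821 N/mm
Series: 1/k_eq = 1/0.63584 + 1/35.821 = 1.6006; k_eq = 0.62476 N/mm
δ = F/k_eq = 18.5/0.62476 = 29.612 mm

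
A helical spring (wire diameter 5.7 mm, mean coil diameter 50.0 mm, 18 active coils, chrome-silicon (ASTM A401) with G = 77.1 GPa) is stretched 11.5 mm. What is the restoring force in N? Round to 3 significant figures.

k = Gd⁴/(8D³N_a) = (77.1×10³)(5.7⁴)/(8·50.0³·18) = 4.5215 N/mm
F = k·δ = 4.5215 × 11.5 = 51.997 N

52.0 N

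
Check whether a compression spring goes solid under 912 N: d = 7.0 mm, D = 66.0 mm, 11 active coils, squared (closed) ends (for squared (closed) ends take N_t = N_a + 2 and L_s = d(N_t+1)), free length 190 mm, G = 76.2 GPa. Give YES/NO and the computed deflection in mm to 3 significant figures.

k = Gd⁴/(8D³N_a) = (76.2×10³)(7.0⁴)/(8·66.0³·11) = 7.2316 N/mm
N_t = 13; L_s = 7.0·14 = 98 mm; δ_solid = L₀ − L_s = 190 − 98 = 92 mm
δ = F/k = 912/7.2316 = 126.11 mm
δ ≥ δ_solid → spring goes solid

YES, δ = 126 mm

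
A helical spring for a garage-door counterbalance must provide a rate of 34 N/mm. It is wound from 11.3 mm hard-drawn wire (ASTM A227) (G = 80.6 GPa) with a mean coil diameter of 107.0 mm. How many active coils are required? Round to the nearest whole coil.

4

N_a = Gd⁴/(8D³k) = (80.6×10³ × 11.3⁴)/(8 × 107.0³ × 34)
    = 1.31416e+09 / 3.33212e+08 = 3.944 → 4 coils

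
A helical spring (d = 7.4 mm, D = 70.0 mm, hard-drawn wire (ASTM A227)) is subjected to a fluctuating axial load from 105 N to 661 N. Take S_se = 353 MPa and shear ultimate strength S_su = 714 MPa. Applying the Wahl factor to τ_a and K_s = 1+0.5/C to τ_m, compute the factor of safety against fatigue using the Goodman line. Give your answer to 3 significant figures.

C = D/d = 70.0/7.4 = 9.4595; K_W = (4C−1)/(4C−4)+0.615/C = 1.1537; K_s = 1+0.5/C = 1.0529
F_a = (F_max−F_min)/2 = 278 N; F_m = (F_max+F_min)/2 = 383 N
τ_a = K_W·8F_aD/(πd³) = 1.1537 × 122.29 = 141.08 MPa
τ_m = K_s·8F_mD/(πd³) = 1.0529 × 168.48 = 177.38 MPa
Goodman: 1/n_f = τ_a/S_se + τ_m/S_su = 141.08/353 + 177.38/714 = 0.39966 + 0.24844 = 0.6481
n_f = 1/0.6481 = 1.543

1.54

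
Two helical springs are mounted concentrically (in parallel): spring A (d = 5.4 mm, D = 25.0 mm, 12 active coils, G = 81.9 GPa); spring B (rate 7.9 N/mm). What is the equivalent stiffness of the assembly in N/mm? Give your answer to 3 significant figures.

k_A = Gd⁴/(8D³N_a) = (81.9×10³)(5.4⁴)/(8·25.0³·12) = 46.427 N/mm
Parallel: k_eq = 46.427 + 7.9 = 54.327 N/mm

54.3 N/mm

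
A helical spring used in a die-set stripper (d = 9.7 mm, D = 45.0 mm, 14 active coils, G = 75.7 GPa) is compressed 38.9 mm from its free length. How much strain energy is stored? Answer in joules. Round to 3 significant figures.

k = Gd⁴/(8D³N_a) = (75.7×10³)(9.7⁴)/(8·45.0³·14) = 65.664 N/mm
U = ½kδ² = 0.5 × 65.664 × 38.9² = 49682 N·mm = 49.682 J

49.7 J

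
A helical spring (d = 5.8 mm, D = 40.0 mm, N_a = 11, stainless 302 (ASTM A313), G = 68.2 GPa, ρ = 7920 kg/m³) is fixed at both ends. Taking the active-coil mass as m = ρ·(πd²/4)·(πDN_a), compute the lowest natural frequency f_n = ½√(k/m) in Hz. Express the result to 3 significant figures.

k = Gd⁴/(8D³N_a) = (68.2×10³)(5.8⁴)/(8·40.0³·11) = 13.704 N/mm = 13704 N/m
Wire length L = πDN_a = π·40.0·11 = 1382.3 mm
m = ρ·(πd²/4)·L = 7920 × 26.421×10⁻⁶ m² × 1.3823 m = 0.28925 kg
f_n = ½√(k/m) = 0.5·√(13704/0.28925) = 0.5·√(47376) = 108.83 Hz

109 Hz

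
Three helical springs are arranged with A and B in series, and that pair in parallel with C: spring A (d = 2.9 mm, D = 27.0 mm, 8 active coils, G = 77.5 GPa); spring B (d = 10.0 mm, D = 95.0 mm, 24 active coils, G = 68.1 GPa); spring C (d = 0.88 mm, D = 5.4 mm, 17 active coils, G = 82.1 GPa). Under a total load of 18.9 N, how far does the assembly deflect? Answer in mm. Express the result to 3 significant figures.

k_A = Gd⁴/(8D³N_a) = (77.5×10³)(2.9⁴)/(8·27.0³·8) = 4.3513 N/mm
k_B = Gd⁴/(8D³N_a) = (68.1×10³)(10.0⁴)/(8·95.0³·24) = 4.1369 N/mm
k_C = Gd⁴/(8D³N_a) = (82.1×10³)(0.88⁴)/(8·5.4³·17) = 2.2991 N/mm
Springs A,B series: k_AB = 1/(1/4.3513+1/4.1369) = 2.1207 N/mm; parallel with C: k_eq = 2.1207+2.2991 = 4.4198 N/mm
δ = F/k_eq = 18.9/4.4198 = 4.2762 mm

4.28 mm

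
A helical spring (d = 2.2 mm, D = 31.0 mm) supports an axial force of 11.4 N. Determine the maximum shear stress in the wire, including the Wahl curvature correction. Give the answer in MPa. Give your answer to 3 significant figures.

93.0 MPa

Spring index C = D/d = 31.0/2.2 = 14.0909
K_W = (4C−1)/(4C−4) + 0.615/C = 55.364/52.364 + 0.0436 = 1.1009
τ₀ = 8FD/(πd³) = 8·11.4·31.0/(π·2.2³) = 2827.2/33.452 = 84.516 MPa
τ_max = K·τ₀ = 1.1009 × 84.516 = 93.047 MPa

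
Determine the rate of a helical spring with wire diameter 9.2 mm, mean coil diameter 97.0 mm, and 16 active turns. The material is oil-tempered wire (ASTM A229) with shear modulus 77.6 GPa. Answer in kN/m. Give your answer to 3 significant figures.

k = Gd⁴/(8D³N_a) = (77.6×10³ × 9.2⁴) / (8 × 97.0³ × 16)
  = 5.55921e+08 / 1.16822e+08 = 4.7587 N/mm

4.76 kN/m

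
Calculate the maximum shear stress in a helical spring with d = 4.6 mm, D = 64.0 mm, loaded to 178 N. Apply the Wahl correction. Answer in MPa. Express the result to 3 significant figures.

Spring index C = D/d = 64.0/4.6 = 13.9130
K_W = (4C−1)/(4C−4) + 0.615/C = 54.652/51.652 + 0.0442 = 1.1023
τ₀ = 8FD/(πd³) = 8·178·64.0/(π·4.6³) = 91136/305.79 = 298.03 MPa
τ_max = K·τ₀ = 1.1023 × 298.03 = 328.52 MPa

329 MPa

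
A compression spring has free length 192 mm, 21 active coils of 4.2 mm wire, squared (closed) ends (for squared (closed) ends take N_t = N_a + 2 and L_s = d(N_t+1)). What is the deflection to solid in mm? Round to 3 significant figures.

N_t = 23; L_s = 4.2·24 = 100.8 mm
δ_solid = L₀ − L_s = 192 − 100.8 = 91.2 mm

91.2 mm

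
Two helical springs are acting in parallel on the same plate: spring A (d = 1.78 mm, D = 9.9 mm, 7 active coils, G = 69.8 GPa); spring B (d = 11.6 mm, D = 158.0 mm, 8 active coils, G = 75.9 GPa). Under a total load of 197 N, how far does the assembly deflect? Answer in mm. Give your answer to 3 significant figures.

k_A = Gd⁴/(8D³N_a) = (69.8×10³)(1.78⁴)/(8·9.9³·7) = 12.896 N/mm
k_B = Gd⁴/(8D³N_a) = (75.9×10³)(11.6⁴)/(8·158.0³·8) = 5.4441 N/mm
Parallel: k_eq = 12.896 + 5.4441 = 18.34 N/mm
δ = F/k_eq = 197/18.34 = 10.742 mm

10.7 mm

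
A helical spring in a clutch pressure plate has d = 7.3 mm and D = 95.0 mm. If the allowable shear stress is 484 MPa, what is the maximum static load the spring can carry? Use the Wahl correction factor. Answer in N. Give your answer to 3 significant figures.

C = D/d = 95.0/7.3 = 13.0137
K_W = (4C−1)/(4C−4) + 0.615/C = 51.055/48.055 + 0.0473 = 1.1097
τ_max = K·8FD/(πd³) → F_max = τ_allow·πd³/(8DK)
F_max = 484·π·7.3³/(8·95.0·1.1097) = 5.9151e+05/843.36 = 701.37 N

701 N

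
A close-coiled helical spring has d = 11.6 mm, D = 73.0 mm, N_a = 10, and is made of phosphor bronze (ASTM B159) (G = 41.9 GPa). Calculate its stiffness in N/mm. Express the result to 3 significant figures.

k = Gd⁴/(8D³N_a) = (41.9×10³ × 11.6⁴) / (8 × 73.0³ × 10)
  = 7.58658e+08 / 3.11214e+07 = 24.377 N/mm

24.4 N/mm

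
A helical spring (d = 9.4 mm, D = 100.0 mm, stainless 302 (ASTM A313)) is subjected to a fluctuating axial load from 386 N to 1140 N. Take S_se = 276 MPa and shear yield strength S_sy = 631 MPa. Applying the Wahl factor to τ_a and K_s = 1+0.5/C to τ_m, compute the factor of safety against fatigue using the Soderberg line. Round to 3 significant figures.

1.16

C = D/d = 100.0/9.4 = 10.6383; K_W = (4C−1)/(4C−4)+0.615/C = 1.1356; K_s = 1+0.5/C = 1.0470
F_a = (F_max−F_min)/2 = 377 N; F_m = (F_max+F_min)/2 = 763 N
τ_a = K_W·8F_aD/(πd³) = 1.1356 × 115.58 = 131.26 MPa
τ_m = K_s·8F_mD/(πd³) = 1.0470 × 233.93 = 244.92 MPa
Soderberg: 1/n_f = τ_a/S_se + τ_m/S_sy = 131.26/276 + 244.92/631 = 0.47558 + 0.38815 = 0.86373
n_f = 1/0.86373 = 1.158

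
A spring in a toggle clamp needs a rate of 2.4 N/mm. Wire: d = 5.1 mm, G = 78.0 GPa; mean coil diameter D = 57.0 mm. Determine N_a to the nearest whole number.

N_a = Gd⁴/(8D³k) = (78.0×10³ × 5.1⁴)/(8 × 57.0³ × 2.4)
    = 5.27686e+07 / 3.55571e+06 = 14.84 → 15 coils

15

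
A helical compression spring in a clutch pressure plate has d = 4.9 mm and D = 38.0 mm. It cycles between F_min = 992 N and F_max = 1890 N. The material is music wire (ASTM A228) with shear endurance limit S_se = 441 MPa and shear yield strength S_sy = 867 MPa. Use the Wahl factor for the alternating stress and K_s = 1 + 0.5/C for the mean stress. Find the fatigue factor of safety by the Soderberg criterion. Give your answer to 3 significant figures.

C = D/d = 38.0/4.9 = 7.7551; K_W = (4C−1)/(4C−4)+0.615/C = 1.1903; K_s = 1+0.5/C = 1.0645
F_a = (F_max−F_min)/2 = 449 N; F_m = (F_max+F_min)/2 = 1441 N
τ_a = K_W·8F_aD/(πd³) = 1.1903 × 369.3 = 439.59 MPa
τ_m = K_s·8F_mD/(πd³) = 1.0645 × 1185.2 = 1261.6 MPa
Soderberg: 1/n_f = τ_a/S_se + τ_m/S_sy = 439.59/441 + 1261.6/867 = 0.99681 + 1.45518 = 2.452
n_f = 1/2.452 = 0.4078

0.408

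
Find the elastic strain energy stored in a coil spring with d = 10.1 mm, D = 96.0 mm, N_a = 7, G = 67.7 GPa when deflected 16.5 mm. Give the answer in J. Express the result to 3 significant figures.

k = Gd⁴/(8D³N_a) = (67.7×10³)(10.1⁴)/(8·96.0³·7) = 14.219 N/mm
U = ½kδ² = 0.5 × 14.219 × 16.5² = 1935.6 N·mm = 1.9356 J

1.94 J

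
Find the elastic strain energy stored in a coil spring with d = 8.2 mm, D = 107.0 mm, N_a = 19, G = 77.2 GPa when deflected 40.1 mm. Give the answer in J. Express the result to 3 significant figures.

k = Gd⁴/(8D³N_a) = (77.2×10³)(8.2⁴)/(8·107.0³·19) = 1.8745 N/mm
U = ½kδ² = 0.5 × 1.8745 × 40.1² = 1507.1 N·mm = 1.5071 J

1.51 J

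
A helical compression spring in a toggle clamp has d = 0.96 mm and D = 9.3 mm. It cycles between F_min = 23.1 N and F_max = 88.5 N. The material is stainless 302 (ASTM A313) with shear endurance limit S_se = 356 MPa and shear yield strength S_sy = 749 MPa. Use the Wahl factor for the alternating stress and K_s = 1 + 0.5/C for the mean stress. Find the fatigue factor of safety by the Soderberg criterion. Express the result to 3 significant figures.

0.203

C = D/d = 9.3/0.96 = 9.6875; K_W = (4C−1)/(4C−4)+0.615/C = 1.1498; K_s = 1+0.5/C = 1.0516
F_a = (F_max−F_min)/2 = 32.7 N; F_m = (F_max+F_min)/2 = 55.8 N
τ_a = K_W·8F_aD/(πd³) = 1.1498 × 875.3 = 1006.4 MPa
τ_m = K_s·8F_mD/(πd³) = 1.0516 × 1493.6 = 1570.7 MPa
Soderberg: 1/n_f = τ_a/S_se + τ_m/S_sy = 1006.4/356 + 1570.7/749 = 2.82706 + 2.09709 = 4.9242
n_f = 1/4.9242 = 0.2031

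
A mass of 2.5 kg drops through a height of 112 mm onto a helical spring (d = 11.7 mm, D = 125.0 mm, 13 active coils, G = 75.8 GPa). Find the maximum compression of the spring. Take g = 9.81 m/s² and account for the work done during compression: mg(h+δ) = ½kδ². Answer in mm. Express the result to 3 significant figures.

k = Gd⁴/(8D³N_a) = (75.8×10³)(11.7⁴)/(8·125.0³·13) = 6.9928 N/mm
W = mg = 2.5 × 9.81 = 24.525 N
½kδ² − Wδ − Wh = 0 → δ = (W + √(W² + 2kWh))/k
δ = (24.525 + √(601.48 + 38415.5))/6.9928 = (24.525 + 197.53)/6.9928 = 31.755 mm

31.8 mm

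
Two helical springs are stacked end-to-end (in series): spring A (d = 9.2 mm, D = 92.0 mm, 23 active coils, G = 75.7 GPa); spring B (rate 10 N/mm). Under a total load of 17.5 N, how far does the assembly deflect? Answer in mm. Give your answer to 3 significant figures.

6.37 mm

k_A = Gd⁴/(8D³N_a) = (75.7×10³)(9.2⁴)/(8·92.0³·23) = 3.785 N/mm
Series: 1/k_eq = 1/3.785 + 1/10 = 0.3642; k_eq = 2.7457 N/mm
δ = F/k_eq = 17.5/2.7457 = 6.3735 mm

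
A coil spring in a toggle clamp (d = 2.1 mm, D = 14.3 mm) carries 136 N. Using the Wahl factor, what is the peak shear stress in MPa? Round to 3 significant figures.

Spring index C = D/d = 14.3/2.1 = 6.8095
K_W = (4C−1)/(4C−4) + 0.615/C = 26.238/23.238 + 0.0903 = 1.2194
τ₀ = 8FD/(πd³) = 8·136·14.3/(π·2.1³) = 15558.4/29.094 = 534.76 MPa
τ_max = K·τ₀ = 1.2194 × 534.76 = 652.09 MPa

652 MPa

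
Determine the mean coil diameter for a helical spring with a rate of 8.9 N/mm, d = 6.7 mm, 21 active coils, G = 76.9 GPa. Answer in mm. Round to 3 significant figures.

D = (Gd⁴/(8N_a·k))^(1/3) = (76.9×10³·6.7⁴/(8·21·8.9))^(1/3)
  = (103640)^(1/3) = 46.9723 mm

47.0 mm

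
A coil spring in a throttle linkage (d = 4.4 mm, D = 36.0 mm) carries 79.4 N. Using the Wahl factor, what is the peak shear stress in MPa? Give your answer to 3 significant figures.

Spring index C = D/d = 36.0/4.4 = 8.1818
K_W = (4C−1)/(4C−4) + 0.615/C = 31.727/28.727 + 0.0752 = 1.1796
τ₀ = 8FD/(πd³) = 8·79.4·36.0/(π·4.4³) = 22867.2/267.61 = 85.449 MPa
τ_max = K·τ₀ = 1.1796 × 85.449 = 100.79 MPa

101 MPa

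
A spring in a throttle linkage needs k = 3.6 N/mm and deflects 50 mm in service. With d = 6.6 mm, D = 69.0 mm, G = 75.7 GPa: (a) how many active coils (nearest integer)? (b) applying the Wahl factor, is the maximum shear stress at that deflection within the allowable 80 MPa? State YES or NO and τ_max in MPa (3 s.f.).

(a) 15 coils; (b) NO, τ_max = 127 MPa

N_a = Gd⁴/(8D³k) = (75.7×10³)(6.6⁴)/(8·69.0³·3.6) = 15.18 → N_a = 15
Actual rate k = Gd⁴/(8D³·15) = 3.6437 N/mm
Working load F = kδ = 3.6437·50 = 182.19 N
C = 69.0/6.6 = 10.4545; K_W = (4C−1)/(4C−4)+0.615/C = 1.1382
τ_max = K_W·8FD/(πd³) = 1.1382·111.34 = 126.73 MPa
τ_max > 80 MPa → exceeds allowable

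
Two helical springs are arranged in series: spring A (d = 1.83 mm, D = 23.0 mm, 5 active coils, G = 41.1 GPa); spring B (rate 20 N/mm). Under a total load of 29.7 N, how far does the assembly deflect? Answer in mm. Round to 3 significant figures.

k_A = Gd⁴/(8D³N_a) = (41.1×10³)(1.83⁴)/(8·23.0³·5) = 0.94711 N/mm
Series: 1/k_eq = 1/0.94711 + 1/20 = 1.1058; k_eq = 0.90429 N/mm
δ = F/k_eq = 29.7/0.90429 = 32.843 mm

32.8 mm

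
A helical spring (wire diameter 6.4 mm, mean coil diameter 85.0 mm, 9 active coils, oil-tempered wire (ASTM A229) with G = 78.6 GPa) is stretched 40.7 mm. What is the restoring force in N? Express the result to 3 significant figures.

k = Gd⁴/(8D³N_a) = (78.6×10³)(6.4⁴)/(8·85.0³·9) = 2.9823 N/mm
F = k·δ = 2.9823 × 40.7 = 121.38 N

121 N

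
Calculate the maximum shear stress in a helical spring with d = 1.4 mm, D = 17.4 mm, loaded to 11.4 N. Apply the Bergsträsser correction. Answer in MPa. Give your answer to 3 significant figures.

204 MPa

Spring index C = D/d = 17.4/1.4 = 12.4286
K_B = (4C+2)/(4C−3) = 51.714/46.714 = 1.1070
τ₀ = 8FD/(πd³) = 8·11.4·17.4/(π·1.4³) = 1586.88/8.6205 = 184.08 MPa
τ_max = K·τ₀ = 1.1070 × 184.08 = 203.78 MPa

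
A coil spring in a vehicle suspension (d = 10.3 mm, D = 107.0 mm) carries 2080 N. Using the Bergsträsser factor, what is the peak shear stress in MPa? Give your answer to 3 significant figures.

586 MPa

Spring index C = D/d = 107.0/10.3 = 10.3883
K_B = (4C+2)/(4C−3) = 43.553/38.553 = 1.1297
τ₀ = 8FD/(πd³) = 8·2080·107.0/(π·10.3³) = 1.78048e+06/3432.9 = 518.65 MPa
τ_max = K·τ₀ = 1.1297 × 518.65 = 585.92 MPa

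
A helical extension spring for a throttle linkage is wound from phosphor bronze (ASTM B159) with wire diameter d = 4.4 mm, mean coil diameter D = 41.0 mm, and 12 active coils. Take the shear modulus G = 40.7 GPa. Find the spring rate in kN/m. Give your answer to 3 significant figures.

k = Gd⁴/(8D³N_a) = (40.7×10³ × 4.4⁴) / (8 × 41.0³ × 12)
  = 1.52548e+07 / 6.61642e+06 = 2.3056 N/mm

2.31 kN/m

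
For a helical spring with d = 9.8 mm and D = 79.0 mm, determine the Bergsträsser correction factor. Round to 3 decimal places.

1.171

C = D/d = 79.0/9.8 = 8.0612
K_B = (4C+2)/(4C−3) = 34.245/29.245 = 1.1710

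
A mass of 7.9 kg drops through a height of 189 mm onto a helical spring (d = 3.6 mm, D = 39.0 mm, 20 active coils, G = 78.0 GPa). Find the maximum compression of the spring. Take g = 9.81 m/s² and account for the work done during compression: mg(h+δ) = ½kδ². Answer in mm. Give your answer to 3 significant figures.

212 mm

k = Gd⁴/(8D³N_a) = (78.0×10³)(3.6⁴)/(8·39.0³·20) = 1.3804 N/mm
W = mg = 7.9 × 9.81 = 77.499 N
½kδ² − Wδ − Wh = 0 → δ = (W + √(W² + 2kWh))/k
δ = (77.499 + √(6006.1 + 40437))/1.3804 = (77.499 + 215.51)/1.3804 = 212.27 mm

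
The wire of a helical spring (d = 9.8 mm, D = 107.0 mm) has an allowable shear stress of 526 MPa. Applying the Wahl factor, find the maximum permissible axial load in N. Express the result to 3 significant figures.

C = D/d = 107.0/9.8 = 10.9184
K_W = (4C−1)/(4C−4) + 0.615/C = 42.673/39.673 + 0.0563 = 1.1319
τ_max = K·8FD/(πd³) → F_max = τ_allow·πd³/(8DK)
F_max = 526·π·9.8³/(8·107.0·1.1319) = 1.5553e+06/968.94 = 1605.1 N

1610 N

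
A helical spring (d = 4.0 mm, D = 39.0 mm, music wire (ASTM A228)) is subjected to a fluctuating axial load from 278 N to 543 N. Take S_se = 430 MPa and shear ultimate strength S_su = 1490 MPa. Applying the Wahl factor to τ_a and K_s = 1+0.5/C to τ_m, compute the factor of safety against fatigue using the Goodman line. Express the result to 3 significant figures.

1.00

C = D/d = 39.0/4.0 = 9.7500; K_W = (4C−1)/(4C−4)+0.615/C = 1.1488; K_s = 1+0.5/C = 1.0513
F_a = (F_max−F_min)/2 = 132.5 N; F_m = (F_max+F_min)/2 = 410.5 N
τ_a = K_W·8F_aD/(πd³) = 1.1488 × 205.61 = 236.2 MPa
τ_m = K_s·8F_mD/(πd³) = 1.0513 × 637 = 669.66 MPa
Goodman: 1/n_f = τ_a/S_se + τ_m/S_su = 236.2/430 + 669.66/1490 = 0.54930 + 0.44944 = 0.99874
n_f = 1/0.99874 = 1.001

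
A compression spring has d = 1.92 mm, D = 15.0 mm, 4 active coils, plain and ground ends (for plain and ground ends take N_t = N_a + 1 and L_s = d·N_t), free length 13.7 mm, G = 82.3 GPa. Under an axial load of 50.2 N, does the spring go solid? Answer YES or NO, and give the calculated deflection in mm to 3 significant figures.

k = Gd⁴/(8D³N_a) = (82.3×10³)(1.92⁴)/(8·15.0³·4) = 10.356 N/mm
N_t = 5; L_s = 1.92·5 = 9.6 mm; δ_solid = L₀ − L_s = 13.7 − 9.6 = 4.1 mm
δ = F/k = 50.2/10.356 = 4.8476 mm
δ ≥ δ_solid → spring goes solid

YES, δ = 4.85 mm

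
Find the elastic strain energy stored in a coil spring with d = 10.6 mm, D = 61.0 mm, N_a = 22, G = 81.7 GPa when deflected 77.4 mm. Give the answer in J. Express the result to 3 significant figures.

77.3 J

k = Gd⁴/(8D³N_a) = (81.7×10³)(10.6⁴)/(8·61.0³·22) = 25.819 N/mm
U = ½kδ² = 0.5 × 25.819 × 77.4² = 77338 N·mm = 77.338 J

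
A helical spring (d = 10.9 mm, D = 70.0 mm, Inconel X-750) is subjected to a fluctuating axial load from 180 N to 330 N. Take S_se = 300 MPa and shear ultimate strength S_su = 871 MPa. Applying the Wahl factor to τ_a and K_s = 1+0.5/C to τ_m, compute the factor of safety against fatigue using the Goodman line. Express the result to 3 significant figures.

11.6

C = D/d = 70.0/10.9 = 6.4220; K_W = (4C−1)/(4C−4)+0.615/C = 1.2341; K_s = 1+0.5/C = 1.0779
F_a = (F_max−F_min)/2 = 75 N; F_m = (F_max+F_min)/2 = 255 N
τ_a = K_W·8F_aD/(πd³) = 1.2341 × 10.323 = 12.74 MPa
τ_m = K_s·8F_mD/(πd³) = 1.0779 × 35.099 = 37.832 MPa
Goodman: 1/n_f = τ_a/S_se + τ_m/S_su = 12.74/300 + 37.832/871 = 0.04247 + 0.04344 = 0.085902
n_f = 1/0.085902 = 11.64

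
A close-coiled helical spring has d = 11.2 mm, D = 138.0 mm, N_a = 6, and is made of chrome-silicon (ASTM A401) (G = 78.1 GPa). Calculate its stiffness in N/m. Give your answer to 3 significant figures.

9740 N/m

k = Gd⁴/(8D³N_a) = (78.1×10³ × 11.2⁴) / (8 × 138.0³ × 6)
  = 1.22892e+09 / 1.26147e+08 = 9.7419 N/mm = 9741.9 N/m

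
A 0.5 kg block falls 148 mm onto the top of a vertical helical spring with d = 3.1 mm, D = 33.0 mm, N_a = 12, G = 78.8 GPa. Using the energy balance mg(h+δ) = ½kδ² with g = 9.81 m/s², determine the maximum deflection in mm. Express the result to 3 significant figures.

28.7 mm

k = Gd⁴/(8D³N_a) = (78.8×10³)(3.1⁴)/(8·33.0³·12) = 2.1094 N/mm
W = mg = 0.5 × 9.81 = 4.905 N
½kδ² − Wδ − Wh = 0 → δ = (W + √(W² + 2kWh))/k
δ = (4.905 + √(24.059 + 3062.6))/2.1094 = (4.905 + 55.558)/2.1094 = 28.663 mm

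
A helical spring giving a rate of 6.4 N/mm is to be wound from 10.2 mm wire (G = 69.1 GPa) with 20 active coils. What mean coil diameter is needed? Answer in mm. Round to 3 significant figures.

D = (Gd⁴/(8N_a·k))^(1/3) = (69.1×10³·10.2⁴/(8·20·6.4))^(1/3)
  = (730430)^(1/3) = 90.0588 mm

90.1 mm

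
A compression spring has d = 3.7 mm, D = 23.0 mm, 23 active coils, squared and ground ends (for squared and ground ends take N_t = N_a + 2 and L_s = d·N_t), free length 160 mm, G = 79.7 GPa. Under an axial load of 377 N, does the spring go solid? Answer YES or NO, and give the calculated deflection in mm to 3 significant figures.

k = Gd⁴/(8D³N_a) = (79.7×10³)(3.7⁴)/(8·23.0³·23) = 6.6721 N/mm
N_t = 25; L_s = 3.7·25 = 92.5 mm; δ_solid = L₀ − L_s = 160 − 92.5 = 67.5 mm
δ = F/k = 377/6.6721 = 56.504 mm
δ < δ_solid → spring does not go solid

NO, δ = 56.5 mm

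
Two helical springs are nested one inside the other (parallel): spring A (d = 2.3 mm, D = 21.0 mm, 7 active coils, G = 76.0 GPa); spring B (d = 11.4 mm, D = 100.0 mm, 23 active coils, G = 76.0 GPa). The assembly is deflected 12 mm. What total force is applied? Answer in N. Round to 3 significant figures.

133 N

k_A = Gd⁴/(8D³N_a) = (76.0×10³)(2.3⁴)/(8·21.0³·7) = 4.1009 N/mm
k_B = Gd⁴/(8D³N_a) = (76.0×10³)(11.4⁴)/(8·100.0³·23) = 6.9761 N/mm
Parallel: k_eq = 4.1009 + 6.9761 = 11.077 N/mm
F = k_eq·δ = 11.077·12 = 132.92 N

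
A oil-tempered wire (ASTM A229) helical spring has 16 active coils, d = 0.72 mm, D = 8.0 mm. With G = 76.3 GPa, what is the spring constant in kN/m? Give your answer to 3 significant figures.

k = Gd⁴/(8D³N_a) = (76.3×10³ × 0.72⁴) / (8 × 8.0³ × 16)
  = 20504.8 / 65536 = 0.31288 N/mm

0.313 kN/m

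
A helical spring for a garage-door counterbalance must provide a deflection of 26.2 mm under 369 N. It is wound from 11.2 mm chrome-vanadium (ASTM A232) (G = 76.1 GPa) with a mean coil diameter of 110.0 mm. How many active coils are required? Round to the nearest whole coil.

8

Required rate k = F/δ = 369/26.2 = 14.084 N/mm
N_a = Gd⁴/(8D³k) = (76.1×10³ × 11.2⁴)/(8 × 110.0³ × 14.084)
    = 1.19745e+09 / 1.49966e+08 = 7.985 → 8 coils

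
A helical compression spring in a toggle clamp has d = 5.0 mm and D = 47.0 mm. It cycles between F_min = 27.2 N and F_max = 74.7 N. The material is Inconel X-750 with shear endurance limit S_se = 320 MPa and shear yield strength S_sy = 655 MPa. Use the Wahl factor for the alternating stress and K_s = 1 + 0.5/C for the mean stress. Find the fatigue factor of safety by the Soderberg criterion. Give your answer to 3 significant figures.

6.23

C = D/d = 47.0/5.0 = 9.4000; K_W = (4C−1)/(4C−4)+0.615/C = 1.1547; K_s = 1+0.5/C = 1.0532
F_a = (F_max−F_min)/2 = 23.75 N; F_m = (F_max+F_min)/2 = 50.95 N
τ_a = K_W·8F_aD/(πd³) = 1.1547 × 22.74 = 26.258 MPa
τ_m = K_s·8F_mD/(πd³) = 1.0532 × 48.783 = 51.378 MPa
Soderberg: 1/n_f = τ_a/S_se + τ_m/S_sy = 26.258/320 + 51.378/655 = 0.08206 + 0.07844 = 0.1605
n_f = 1/0.1605 = 6.231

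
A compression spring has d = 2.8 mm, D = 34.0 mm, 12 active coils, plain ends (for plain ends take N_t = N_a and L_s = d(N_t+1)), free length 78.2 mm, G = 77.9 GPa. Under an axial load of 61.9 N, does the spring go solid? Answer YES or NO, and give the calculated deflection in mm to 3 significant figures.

YES, δ = 48.8 mm

k = Gd⁴/(8D³N_a) = (77.9×10³)(2.8⁴)/(8·34.0³·12) = 1.269 N/mm
N_t = 12; L_s = 2.8·13 = 36.4 mm; δ_solid = L₀ − L_s = 78.2 − 36.4 = 41.8 mm
δ = F/k = 61.9/1.269 = 48.779 mm
δ ≥ δ_solid → spring goes solid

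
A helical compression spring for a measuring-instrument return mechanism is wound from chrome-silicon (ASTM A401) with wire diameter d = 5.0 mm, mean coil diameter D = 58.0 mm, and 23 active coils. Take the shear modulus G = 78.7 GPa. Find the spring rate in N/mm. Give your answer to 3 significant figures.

1.37 N/mm

k = Gd⁴/(8D³N_a) = (78.7×10³ × 5.0⁴) / (8 × 58.0³ × 23)
  = 4.91875e+07 / 3.59006e+07 = 1.3701 N/mm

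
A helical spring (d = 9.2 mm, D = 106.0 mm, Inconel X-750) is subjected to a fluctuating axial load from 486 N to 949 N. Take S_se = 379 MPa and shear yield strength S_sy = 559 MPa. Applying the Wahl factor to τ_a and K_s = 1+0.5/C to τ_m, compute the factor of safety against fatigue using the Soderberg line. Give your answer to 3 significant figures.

C = D/d = 106.0/9.2 = 11.5217; K_W = (4C−1)/(4C−4)+0.615/C = 1.1247; K_s = 1+0.5/C = 1.0434
F_a = (F_max−F_min)/2 = 231.5 N; F_m = (F_max+F_min)/2 = 717.5 N
τ_a = K_W·8F_aD/(πd³) = 1.1247 × 80.248 = 90.251 MPa
τ_m = K_s·8F_mD/(πd³) = 1.0434 × 248.72 = 259.51 MPa
Soderberg: 1/n_f = τ_a/S_se + τ_m/S_sy = 90.251/379 + 259.51/559 = 0.23813 + 0.46424 = 0.70237
n_f = 1/0.70237 = 1.424

1.42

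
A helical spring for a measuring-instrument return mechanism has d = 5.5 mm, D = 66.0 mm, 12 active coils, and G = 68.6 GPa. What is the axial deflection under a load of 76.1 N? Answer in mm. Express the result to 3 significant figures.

k = Gd⁴/(8D³N_a) = (68.6×10³)(5.5⁴)/(8·66.0³·12) = 2.2744 N/mm
δ = F/k = 76.1 / 2.2744 = 33.459 mm

33.5 mm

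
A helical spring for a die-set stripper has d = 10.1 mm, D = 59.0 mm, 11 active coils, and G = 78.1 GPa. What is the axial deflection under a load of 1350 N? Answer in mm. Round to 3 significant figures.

30.0 mm

k = Gd⁴/(8D³N_a) = (78.1×10³)(10.1⁴)/(8·59.0³·11) = 44.967 N/mm
δ = F/k = 1350 / 44.967 = 30.022 mm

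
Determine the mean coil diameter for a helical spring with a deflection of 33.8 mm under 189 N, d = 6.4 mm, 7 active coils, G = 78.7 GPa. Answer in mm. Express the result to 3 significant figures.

Required rate k = F/δ = 189/33.8 = 5.5917 N/mm
D = (Gd⁴/(8N_a·k))^(1/3) = (78.7×10³·6.4⁴/(8·7·5.5917))^(1/3)
  = (421659)^(1/3) = 74.9872 mm

75.0 mm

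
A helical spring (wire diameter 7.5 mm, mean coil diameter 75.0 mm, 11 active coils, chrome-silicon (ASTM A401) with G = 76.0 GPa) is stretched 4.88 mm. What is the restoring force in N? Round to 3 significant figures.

31.6 N

k = Gd⁴/(8D³N_a) = (76.0×10³)(7.5⁴)/(8·75.0³·11) = 6.4773 N/mm
F = k·δ = 6.4773 × 4.88 = 31.609 N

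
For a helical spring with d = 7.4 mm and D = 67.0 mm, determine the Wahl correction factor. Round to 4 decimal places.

C = D/d = 67.0/7.4 = 9.0541
K_W = (4C−1)/(4C−4) + 0.615/C = 35.216/32.216 + 0.0679 = 1.1610

1.1610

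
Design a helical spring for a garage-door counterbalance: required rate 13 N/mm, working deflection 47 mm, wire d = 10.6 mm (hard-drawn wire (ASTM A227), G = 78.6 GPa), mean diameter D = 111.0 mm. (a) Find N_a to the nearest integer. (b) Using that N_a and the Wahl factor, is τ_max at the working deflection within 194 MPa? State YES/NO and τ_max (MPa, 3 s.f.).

(a) 7 coils; (b) YES, τ_max = 164 MPa

N_a = Gd⁴/(8D³k) = (78.6×10³)(10.6⁴)/(8·111.0³·13) = 6.977 → N_a = 7
Actual rate k = Gd⁴/(8D³·7) = 12.957 N/mm
Working load F = kδ = 12.957·47 = 608.96 N
C = 111.0/10.6 = 10.4717; K_W = (4C−1)/(4C−4)+0.615/C = 1.1379
τ_max = K_W·8FD/(πd³) = 1.1379·144.52 = 164.45 MPa
τ_max ≤ 194 MPa → acceptable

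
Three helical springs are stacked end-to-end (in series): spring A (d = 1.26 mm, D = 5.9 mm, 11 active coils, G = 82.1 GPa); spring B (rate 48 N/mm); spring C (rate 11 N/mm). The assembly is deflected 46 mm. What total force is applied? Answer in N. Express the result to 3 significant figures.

231 N

k_A = Gd⁴/(8D³N_a) = (82.1×10³)(1.26⁴)/(8·5.9³·11) = 11.45 N/mm
Series: 1/k_eq = 1/11.45 + 1/48 + 1/11 = 0.19908; k_eq = 5.023 N/mm
F = k_eq·δ = 5.023·46 = 231.06 N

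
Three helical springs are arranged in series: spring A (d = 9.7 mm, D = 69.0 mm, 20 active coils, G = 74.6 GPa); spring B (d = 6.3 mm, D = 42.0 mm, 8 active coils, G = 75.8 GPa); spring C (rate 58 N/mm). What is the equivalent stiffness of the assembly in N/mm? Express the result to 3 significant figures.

7.32 N/mm

k_A = Gd⁴/(8D³N_a) = (74.6×10³)(9.7⁴)/(8·69.0³·20) = 12.565 N/mm
k_B = Gd⁴/(8D³N_a) = (75.8×10³)(6.3⁴)/(8·42.0³·8) = 25.183 N/mm
Series: 1/k_eq = 1/12.565 + 1/25.183 + 1/58 = 0.13654; k_eq = 7.324 N/mm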